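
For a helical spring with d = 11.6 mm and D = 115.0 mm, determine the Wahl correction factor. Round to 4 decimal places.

1.1462

C = D/d = 115.0/11.6 = 9.9138
K_W = (4C−1)/(4C−4) + 0.615/C = 38.655/35.655 + 0.0620 = 1.1462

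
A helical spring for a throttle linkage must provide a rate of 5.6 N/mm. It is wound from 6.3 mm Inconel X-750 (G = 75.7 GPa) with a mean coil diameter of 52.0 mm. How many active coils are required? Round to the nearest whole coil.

N_a = Gd⁴/(8D³k) = (75.7×10³ × 6.3⁴)/(8 × 52.0³ × 5.6)
    = 1.1925e+08 / 6.29924e+06 = 18.93 → 19 coils

19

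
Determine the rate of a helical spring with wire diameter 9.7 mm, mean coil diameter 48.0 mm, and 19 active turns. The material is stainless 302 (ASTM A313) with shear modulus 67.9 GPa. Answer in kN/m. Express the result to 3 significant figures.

k = Gd⁴/(8D³N_a) = (67.9×10³ × 9.7⁴) / (8 × 48.0³ × 19)
  = 6.01114e+08 / 1.681e+07 = 35.759 N/mm

35.8 kN/m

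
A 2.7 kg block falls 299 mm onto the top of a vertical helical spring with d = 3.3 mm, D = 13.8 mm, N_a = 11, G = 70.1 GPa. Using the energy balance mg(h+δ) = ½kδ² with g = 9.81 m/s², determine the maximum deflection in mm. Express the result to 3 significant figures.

21.7 mm

k = Gd⁴/(8D³N_a) = (70.1×10³)(3.3⁴)/(8·13.8³·11) = 35.946 N/mm
W = mg = 2.7 × 9.81 = 26.487 N
½kδ² − Wδ − Wh = 0 → δ = (W + √(W² + 2kWh))/k
δ = (26.487 + √(701.56 + 569361))/35.946 = (26.487 + 755.02)/35.946 = 21.741 mm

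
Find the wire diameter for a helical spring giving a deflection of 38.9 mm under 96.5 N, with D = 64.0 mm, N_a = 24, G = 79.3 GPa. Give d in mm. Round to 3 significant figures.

Required rate k = F/δ = 96.5/38.9 = 2.4807 N/mm
d = (8D³N_a·k / G)^(1/4) = (8·64.0³·24·2.4807 / (79.3×10³))^0.25
  = (1574.5)^0.25 = 6.2992 mm

6.30 mm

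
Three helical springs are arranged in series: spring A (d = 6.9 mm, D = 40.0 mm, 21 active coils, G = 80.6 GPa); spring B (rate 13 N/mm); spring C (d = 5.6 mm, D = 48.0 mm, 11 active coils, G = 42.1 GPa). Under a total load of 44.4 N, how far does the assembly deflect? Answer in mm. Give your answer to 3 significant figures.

16.5 mm

k_A = Gd⁴/(8D³N_a) = (80.6×10³)(6.9⁴)/(8·40.0³·21) = 16.992 N/mm
k_C = Gd⁴/(8D³N_a) = (42.1×10³)(5.6⁴)/(8·48.0³·11) = 4.2543 N/mm
Series: 1/k_eq = 1/16.992 + 1/13 + 1/4.2543 = 0.37083; k_eq = 2.6966 N/mm
δ = F/k_eq = 44.4/2.6966 = 16.465 mm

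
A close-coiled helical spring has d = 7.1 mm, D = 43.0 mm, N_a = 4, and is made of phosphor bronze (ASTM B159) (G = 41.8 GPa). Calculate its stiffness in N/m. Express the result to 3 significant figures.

41700 N/m

k = Gd⁴/(8D³N_a) = (41.8×10³ × 7.1⁴) / (8 × 43.0³ × 4)
  = 1.06221e+08 / 2.54422e+06 = 41.75 N/mm = 41750 N/m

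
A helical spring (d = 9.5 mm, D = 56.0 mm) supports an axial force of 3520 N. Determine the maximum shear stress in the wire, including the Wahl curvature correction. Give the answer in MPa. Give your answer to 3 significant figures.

736 MPa

Spring index C = D/d = 56.0/9.5 = 5.8947
K_W = (4C−1)/(4C−4) + 0.615/C = 22.579/19.579 + 0.1043 = 1.2576
τ₀ = 8FD/(πd³) = 8·3520·56.0/(π·9.5³) = 1.57696e+06/2693.5 = 585.46 MPa
τ_max = K·τ₀ = 1.2576 × 585.46 = 736.25 MPa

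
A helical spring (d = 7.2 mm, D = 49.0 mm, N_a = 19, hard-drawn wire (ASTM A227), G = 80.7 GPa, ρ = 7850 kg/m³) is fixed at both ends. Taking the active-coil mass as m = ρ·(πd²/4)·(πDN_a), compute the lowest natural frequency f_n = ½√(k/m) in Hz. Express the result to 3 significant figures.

k = Gd⁴/(8D³N_a) = (80.7×10³)(7.2⁴)/(8·49.0³·19) = 12.128 N/mm = 12128 N/m
Wire length L = πDN_a = π·49.0·19 = 2924.8 mm
m = ρ·(πd²/4)·L = 7850 × 40.715×10⁻⁶ m² × 2.9248 m = 0.93481 kg
f_n = ½√(k/m) = 0.5·√(12128/0.93481) = 0.5·√(12973) = 56.95 Hz

57.0 Hz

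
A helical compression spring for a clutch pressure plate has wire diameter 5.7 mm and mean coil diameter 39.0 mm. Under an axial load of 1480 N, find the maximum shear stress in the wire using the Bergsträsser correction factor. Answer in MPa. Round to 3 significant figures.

957 MPa

Spring index C = D/d = 39.0/5.7 = 6.8421
K_B = (4C+2)/(4C−3) = 29.368/24.368 = 1.2052
τ₀ = 8FD/(πd³) = 8·1480·39.0/(π·5.7³) = 461760/581.8 = 793.67 MPa
τ_max = K·τ₀ = 1.2052 × 793.67 = 956.52 MPa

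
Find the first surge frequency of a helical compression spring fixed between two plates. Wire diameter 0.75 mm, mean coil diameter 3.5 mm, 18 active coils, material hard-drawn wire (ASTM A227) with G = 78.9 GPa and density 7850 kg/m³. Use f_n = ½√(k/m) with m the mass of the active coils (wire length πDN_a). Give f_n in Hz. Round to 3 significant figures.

k = Gd⁴/(8D³N_a) = (78.9×10³)(0.75⁴)/(8·3.5³·18) = 4.0435 N/mm = 4043.5 N/m
Wire length L = πDN_a = π·3.5·18 = 197.92 mm
m = ρ·(πd²/4)·L = 7850 × 0.44179×10⁻⁶ m² × 0.19792 m = 0.00068639 kg
f_n = ½√(k/m) = 0.5·√(4043.5/0.00068639) = 0.5·√(5.8909e+06) = 1213.6 Hz

1210 Hz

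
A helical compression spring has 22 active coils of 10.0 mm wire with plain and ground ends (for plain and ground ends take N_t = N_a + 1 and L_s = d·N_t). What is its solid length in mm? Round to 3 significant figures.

plain and ground ends: N_t = N_a + 1 = 22 + 1 = 23
L_s = d·N_t = 10.0 × 23 = 230 mm

230 mm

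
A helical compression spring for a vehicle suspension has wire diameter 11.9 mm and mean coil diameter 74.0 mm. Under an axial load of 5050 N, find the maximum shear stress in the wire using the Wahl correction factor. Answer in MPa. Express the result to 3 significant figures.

Spring index C = D/d = 74.0/11.9 = 6.2185
K_W = (4C−1)/(4C−4) + 0.615/C = 23.874/20.874 + 0.0989 = 1.2426
τ₀ = 8FD/(πd³) = 8·5050·74.0/(π·11.9³) = 2.9896e+06/5294.1 = 564.71 MPa
τ_max = K·τ₀ = 1.2426 × 564.71 = 701.71 MPa

702 MPa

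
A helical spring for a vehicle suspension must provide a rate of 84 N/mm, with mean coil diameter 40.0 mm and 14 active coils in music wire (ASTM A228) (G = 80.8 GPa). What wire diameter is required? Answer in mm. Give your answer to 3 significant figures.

d = (8D³N_a·k / G)^(1/4) = (8·40.0³·14·84 / (80.8×10³))^0.25
  = (7451.9)^0.25 = 9.2911 mm

9.29 mm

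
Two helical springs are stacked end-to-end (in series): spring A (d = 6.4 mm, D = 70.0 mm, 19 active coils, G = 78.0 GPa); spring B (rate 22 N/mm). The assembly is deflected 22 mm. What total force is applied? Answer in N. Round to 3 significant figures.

k_A = Gd⁴/(8D³N_a) = (78.0×10³)(6.4⁴)/(8·70.0³·19) = 2.51 N/mm
Series: 1/k_eq = 1/2.51 + 1/22 = 0.44386; k_eq = 2.253 N/mm
F = k_eq·δ = 2.253·22 = 49.565 N

49.6 N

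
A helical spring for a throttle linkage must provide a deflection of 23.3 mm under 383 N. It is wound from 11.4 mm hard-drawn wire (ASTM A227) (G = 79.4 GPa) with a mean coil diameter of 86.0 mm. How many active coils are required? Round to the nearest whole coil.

16

Required rate k = F/δ = 383/23.3 = 16.438 N/mm
N_a = Gd⁴/(8D³k) = (79.4×10³ × 11.4⁴)/(8 × 86.0³ × 16.438)
    = 1.34103e+09 / 8.36427e+07 = 16.03 → 16 coils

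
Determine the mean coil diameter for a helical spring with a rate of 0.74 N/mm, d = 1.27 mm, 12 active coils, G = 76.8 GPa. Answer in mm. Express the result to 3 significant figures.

14.1 mm

D = (Gd⁴/(8N_a·k))^(1/3) = (76.8×10³·1.27⁴/(8·12·0.74))^(1/3)
  = (2812.37)^(1/3) = 14.1153 mm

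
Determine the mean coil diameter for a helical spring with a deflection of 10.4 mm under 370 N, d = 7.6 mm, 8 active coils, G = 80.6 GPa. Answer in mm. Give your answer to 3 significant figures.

49.1 mm

Required rate k = F/δ = 370/10.4 = 35.577 N/mm
D = (Gd⁴/(8N_a·k))^(1/3) = (80.6×10³·7.6⁴/(8·8·35.577))^(1/3)
  = (118098)^(1/3) = 49.0622 mm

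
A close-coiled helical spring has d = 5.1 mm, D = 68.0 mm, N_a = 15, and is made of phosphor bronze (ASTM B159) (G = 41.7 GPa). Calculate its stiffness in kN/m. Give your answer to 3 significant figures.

0.748 kN/m

k = Gd⁴/(8D³N_a) = (41.7×10³ × 5.1⁴) / (8 × 68.0³ × 15)
  = 2.82109e+07 / 3.77318e+07 = 0.74767 N/mm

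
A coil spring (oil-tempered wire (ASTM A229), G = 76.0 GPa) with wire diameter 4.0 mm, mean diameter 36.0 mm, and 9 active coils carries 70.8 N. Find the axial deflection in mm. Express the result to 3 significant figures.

k = Gd⁴/(8D³N_a) = (76.0×10³)(4.0⁴)/(8·36.0³·9) = 5.7918 N/mm
δ = F/k = 70.8 / 5.7918 = 12.224 mm

12.2 mm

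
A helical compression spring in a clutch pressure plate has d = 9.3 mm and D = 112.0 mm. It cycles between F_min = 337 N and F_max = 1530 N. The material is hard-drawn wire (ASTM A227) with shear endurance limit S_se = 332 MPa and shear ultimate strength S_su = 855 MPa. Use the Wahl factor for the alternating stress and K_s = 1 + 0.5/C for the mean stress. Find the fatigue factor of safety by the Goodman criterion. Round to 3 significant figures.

0.896

C = D/d = 112.0/9.3 = 12.0430; K_W = (4C−1)/(4C−4)+0.615/C = 1.1190; K_s = 1+0.5/C = 1.0415
F_a = (F_max−F_min)/2 = 596.5 N; F_m = (F_max+F_min)/2 = 933.5 N
τ_a = K_W·8F_aD/(πd³) = 1.1190 × 211.5 = 236.67 MPa
τ_m = K_s·8F_mD/(πd³) = 1.0415 × 331 = 344.74 MPa
Goodman: 1/n_f = τ_a/S_se + τ_m/S_su = 236.67/332 + 344.74/855 = 0.71286 + 0.40320 = 1.1161
n_f = 1/1.1161 = 0.896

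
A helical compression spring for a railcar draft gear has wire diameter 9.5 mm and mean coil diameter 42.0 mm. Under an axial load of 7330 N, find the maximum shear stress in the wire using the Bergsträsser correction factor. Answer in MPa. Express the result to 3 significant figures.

Spring index C = D/d = 42.0/9.5 = 4.4211
K_B = (4C+2)/(4C−3) = 19.684/14.684 = 1.3405
τ₀ = 8FD/(πd³) = 8·7330·42.0/(π·9.5³) = 2.46288e+06/2693.5 = 914.37 MPa
τ_max = K·τ₀ = 1.3405 × 914.37 = 1225.7 MPa

1230 MPa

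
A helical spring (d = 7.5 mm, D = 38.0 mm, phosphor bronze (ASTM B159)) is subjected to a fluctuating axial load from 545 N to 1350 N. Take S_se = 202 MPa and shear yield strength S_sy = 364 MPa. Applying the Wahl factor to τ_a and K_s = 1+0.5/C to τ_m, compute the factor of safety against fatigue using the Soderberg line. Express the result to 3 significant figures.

0.798

C = D/d = 38.0/7.5 = 5.0667; K_W = (4C−1)/(4C−4)+0.615/C = 1.3058; K_s = 1+0.5/C = 1.0987
F_a = (F_max−F_min)/2 = 402.5 N; F_m = (F_max+F_min)/2 = 947.5 N
τ_a = K_W·8F_aD/(πd³) = 1.3058 × 92.322 = 120.55 MPa
τ_m = K_s·8F_mD/(πd³) = 1.0987 × 217.33 = 238.78 MPa
Soderberg: 1/n_f = τ_a/S_se + τ_m/S_sy = 120.55/202 + 238.78/364 = 0.59681 + 0.65598 = 1.2528
n_f = 1/1.2528 = 0.7982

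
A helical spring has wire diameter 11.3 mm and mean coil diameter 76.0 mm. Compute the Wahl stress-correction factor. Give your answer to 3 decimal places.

C = D/d = 76.0/11.3 = 6.7257
K_W = (4C−1)/(4C−4) + 0.615/C = 25.903/22.903 + 0.0914 = 1.2224

1.222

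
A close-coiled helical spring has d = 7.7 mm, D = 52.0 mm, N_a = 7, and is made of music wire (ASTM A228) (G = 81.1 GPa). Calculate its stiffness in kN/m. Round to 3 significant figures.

36.2 kN/m

k = Gd⁴/(8D³N_a) = (81.1×10³ × 7.7⁴) / (8 × 52.0³ × 7)
  = 2.85091e+08 / 7.87405e+06 = 36.206 N/mm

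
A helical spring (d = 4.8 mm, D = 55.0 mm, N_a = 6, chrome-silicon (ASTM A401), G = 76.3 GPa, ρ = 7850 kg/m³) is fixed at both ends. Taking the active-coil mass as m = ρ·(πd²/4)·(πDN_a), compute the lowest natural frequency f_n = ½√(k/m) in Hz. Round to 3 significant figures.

k = Gd⁴/(8D³N_a) = (76.3×10³)(4.8⁴)/(8·55.0³·6) = 5.0718 N/mm = 5071.8 N/m
Wire length L = πDN_a = π·55.0·6 = 1036.7 mm
m = ρ·(πd²/4)·L = 7850 × 18.096×10⁻⁶ m² × 1.0367 m = 0.14727 kg
f_n = ½√(k/m) = 0.5·√(5071.8/0.14727) = 0.5·√(34439) = 92.789 Hz

92.8 Hz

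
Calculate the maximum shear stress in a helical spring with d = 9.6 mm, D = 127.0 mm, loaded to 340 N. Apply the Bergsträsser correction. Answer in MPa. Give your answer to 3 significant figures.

Spring index C = D/d = 127.0/9.6 = 13.2292
K_B = (4C+2)/(4C−3) = 54.917/49.917 = 1.1002
τ₀ = 8FD/(πd³) = 8·340·127.0/(π·9.6³) = 345440/2779.5 = 124.28 MPa
τ_max = K·τ₀ = 1.1002 × 124.28 = 136.73 MPa

137 MPa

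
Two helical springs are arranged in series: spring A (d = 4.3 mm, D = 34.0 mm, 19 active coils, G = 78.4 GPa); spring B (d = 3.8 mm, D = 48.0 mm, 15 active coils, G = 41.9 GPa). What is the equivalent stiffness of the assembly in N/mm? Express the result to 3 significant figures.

k_A = Gd⁴/(8D³N_a) = (78.4×10³)(4.3⁴)/(8·34.0³·19) = 4.4865 N/mm
k_B = Gd⁴/(8D³N_a) = (41.9×10³)(3.8⁴)/(8·48.0³·15) = 0.65833 N/mm
Series: 1/k_eq = 1/4.4865 + 1/0.65833 = 1.7419; k_eq = 0.57409 N/mm

0.574 N/mm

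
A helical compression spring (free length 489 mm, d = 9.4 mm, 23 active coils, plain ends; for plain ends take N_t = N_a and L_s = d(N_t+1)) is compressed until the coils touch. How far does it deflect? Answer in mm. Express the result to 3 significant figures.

N_t = 23; L_s = 9.4·24 = 225.6 mm
δ_solid = L₀ − L_s = 489 − 225.6 = 263.4 mm

263 mm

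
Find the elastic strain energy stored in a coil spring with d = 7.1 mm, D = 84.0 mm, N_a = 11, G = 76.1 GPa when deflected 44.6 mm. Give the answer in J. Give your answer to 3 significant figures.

k = Gd⁴/(8D³N_a) = (76.1×10³)(7.1⁴)/(8·84.0³·11) = 3.7076 N/mm
U = ½kδ² = 0.5 × 3.7076 × 44.6² = 3687.5 N·mm = 3.6875 J

3.69 J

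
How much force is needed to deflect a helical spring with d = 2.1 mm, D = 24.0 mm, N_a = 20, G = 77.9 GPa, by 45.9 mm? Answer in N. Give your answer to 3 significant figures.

31.4 N

k = Gd⁴/(8D³N_a) = (77.9×10³)(2.1⁴)/(8·24.0³·20) = 0.68495 N/mm
F = k·δ = 0.68495 × 45.9 = 31.439 N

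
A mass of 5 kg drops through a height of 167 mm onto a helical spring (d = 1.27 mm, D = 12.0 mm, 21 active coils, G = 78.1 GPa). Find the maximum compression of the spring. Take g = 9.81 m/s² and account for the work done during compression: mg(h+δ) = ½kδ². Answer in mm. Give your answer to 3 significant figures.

k = Gd⁴/(8D³N_a) = (78.1×10³)(1.27⁴)/(8·12.0³·21) = 0.69986 N/mm
W = mg = 5 × 9.81 = 49.05 N
½kδ² − Wδ − Wh = 0 → δ = (W + √(W² + 2kWh))/k
δ = (49.05 + √(2405.9 + 11465.6))/0.69986 = (49.05 + 117.78)/0.69986 = 238.37 mm

238 mm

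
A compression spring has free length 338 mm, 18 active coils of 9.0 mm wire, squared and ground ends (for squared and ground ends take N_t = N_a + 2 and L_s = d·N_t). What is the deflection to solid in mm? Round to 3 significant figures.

N_t = 20; L_s = 9.0·20 = 180 mm
δ_solid = L₀ − L_s = 338 − 180 = 158 mm

158 mm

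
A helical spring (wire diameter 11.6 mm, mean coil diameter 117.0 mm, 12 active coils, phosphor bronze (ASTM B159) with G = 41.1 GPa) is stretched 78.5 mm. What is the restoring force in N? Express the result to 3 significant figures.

k = Gd⁴/(8D³N_a) = (41.1×10³)(11.6⁴)/(8·117.0³·12) = 4.84 N/mm
F = k·δ = 4.84 × 78.5 = 379.94 N

380 N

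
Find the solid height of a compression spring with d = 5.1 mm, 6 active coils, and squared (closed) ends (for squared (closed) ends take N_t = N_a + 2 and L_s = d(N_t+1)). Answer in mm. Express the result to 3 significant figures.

squared (closed) ends: N_t = N_a + 2 = 6 + 2 = 8
L_s = d·(N_t+1) = 5.1 × 9 = 45.9 mm

45.9 mm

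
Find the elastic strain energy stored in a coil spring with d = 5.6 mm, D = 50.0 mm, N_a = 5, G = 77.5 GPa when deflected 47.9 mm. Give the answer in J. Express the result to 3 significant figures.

k = Gd⁴/(8D³N_a) = (77.5×10³)(5.6⁴)/(8·50.0³·5) = 15.243 N/mm
U = ½kδ² = 0.5 × 15.243 × 47.9² = 17487 N·mm = 17.487 J

17.5 J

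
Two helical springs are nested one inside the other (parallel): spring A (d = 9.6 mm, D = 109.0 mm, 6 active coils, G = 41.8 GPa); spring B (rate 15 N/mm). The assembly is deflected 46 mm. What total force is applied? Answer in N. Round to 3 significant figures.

953 N

k_A = Gd⁴/(8D³N_a) = (41.8×10³)(9.6⁴)/(8·109.0³·6) = 5.7114 N/mm
Parallel: k_eq = 5.7114 + 15 = 20.711 N/mm
F = k_eq·δ = 20.711·46 = 952.72 N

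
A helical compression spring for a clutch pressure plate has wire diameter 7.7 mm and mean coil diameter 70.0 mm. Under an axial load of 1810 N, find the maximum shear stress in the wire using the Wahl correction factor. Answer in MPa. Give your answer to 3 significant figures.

Spring index C = D/d = 70.0/7.7 = 9.0909
K_W = (4C−1)/(4C−4) + 0.615/C = 35.364/32.364 + 0.0677 = 1.1603
τ₀ = 8FD/(πd³) = 8·1810·70.0/(π·7.7³) = 1.0136e+06/1434.2 = 706.72 MPa
τ_max = K·τ₀ = 1.1603 × 706.72 = 820.03 MPa

820 MPa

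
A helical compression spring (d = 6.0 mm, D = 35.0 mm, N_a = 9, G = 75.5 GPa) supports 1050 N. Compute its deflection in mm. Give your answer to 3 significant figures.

k = Gd⁴/(8D³N_a) = (75.5×10³)(6.0⁴)/(8·35.0³·9) = 31.697 N/mm
δ = F/k = 1050 / 31.697 = 33.126 mm

33.1 mm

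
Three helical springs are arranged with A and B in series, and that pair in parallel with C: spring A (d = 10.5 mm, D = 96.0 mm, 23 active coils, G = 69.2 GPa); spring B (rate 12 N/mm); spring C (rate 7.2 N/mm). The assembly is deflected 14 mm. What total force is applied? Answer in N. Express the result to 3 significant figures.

k_A = Gd⁴/(8D³N_a) = (69.2×10³)(10.5⁴)/(8·96.0³·23) = 5.1669 N/mm
Springs A,B series: k_AB = 1/(1/5.1669+1/12) = 3.6118 N/mm; parallel with C: k_eq = 3.6118+7.2 = 10.812 N/mm
F = k_eq·δ = 10.812·14 = 151.36 N

151 N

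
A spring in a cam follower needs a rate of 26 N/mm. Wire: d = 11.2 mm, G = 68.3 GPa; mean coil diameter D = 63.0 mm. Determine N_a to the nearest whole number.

21

N_a = Gd⁴/(8D³k) = (68.3×10³ × 11.2⁴)/(8 × 63.0³ × 26)
    = 1.07471e+09 / 5.20098e+07 = 20.66 → 21 coils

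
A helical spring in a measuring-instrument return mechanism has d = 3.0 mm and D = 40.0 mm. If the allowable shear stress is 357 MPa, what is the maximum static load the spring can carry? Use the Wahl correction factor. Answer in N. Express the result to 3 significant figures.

C = D/d = 40.0/3.0 = 13.3333
K_W = (4C−1)/(4C−4) + 0.615/C = 52.333/49.333 + 0.0461 = 1.1069
τ_max = K·8FD/(πd³) → F_max = τ_allow·πd³/(8DK)
F_max = 357·π·3.0³/(8·40.0·1.1069) = 30282/354.22 = 85.489 N

85.5 N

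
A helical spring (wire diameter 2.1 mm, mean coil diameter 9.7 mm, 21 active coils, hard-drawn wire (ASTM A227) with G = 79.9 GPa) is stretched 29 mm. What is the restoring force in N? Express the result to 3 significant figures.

294 N

k = Gd⁴/(8D³N_a) = (79.9×10³)(2.1⁴)/(8·9.7³·21) = 10.134 N/mm
F = k·δ = 10.134 × 29 = 293.9 N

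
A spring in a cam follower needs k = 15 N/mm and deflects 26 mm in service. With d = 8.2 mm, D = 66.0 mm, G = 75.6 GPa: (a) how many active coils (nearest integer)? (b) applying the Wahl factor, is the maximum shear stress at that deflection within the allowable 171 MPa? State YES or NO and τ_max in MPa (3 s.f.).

(a) 10 coils; (b) YES, τ_max = 139 MPa

N_a = Gd⁴/(8D³k) = (75.6×10³)(8.2⁴)/(8·66.0³·15) = 9.908 → N_a = 10
Actual rate k = Gd⁴/(8D³·10) = 14.861 N/mm
Working load F = kδ = 14.861·26 = 386.39 N
C = 66.0/8.2 = 8.0488; K_W = (4C−1)/(4C−4)+0.615/C = 1.1828
τ_max = K_W·8FD/(πd³) = 1.1828·117.78 = 139.31 MPa
τ_max ≤ 171 MPa → acceptable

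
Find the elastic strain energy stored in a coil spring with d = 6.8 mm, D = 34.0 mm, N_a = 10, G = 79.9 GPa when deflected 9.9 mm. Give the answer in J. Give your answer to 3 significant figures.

k = Gd⁴/(8D³N_a) = (79.9×10³)(6.8⁴)/(8·34.0³·10) = 54.332 N/mm
U = ½kδ² = 0.5 × 54.332 × 9.9² = 2662.5 N·mm = 2.6625 J

2.66 J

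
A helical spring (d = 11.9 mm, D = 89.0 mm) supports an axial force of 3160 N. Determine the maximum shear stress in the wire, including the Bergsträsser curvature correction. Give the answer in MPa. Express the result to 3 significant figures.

Spring index C = D/d = 89.0/11.9 = 7.4790
K_B = (4C+2)/(4C−3) = 31.916/26.916 = 1.1858
τ₀ = 8FD/(πd³) = 8·3160·89.0/(π·11.9³) = 2.24992e+06/5294.1 = 424.99 MPa
τ_max = K·τ₀ = 1.1858 × 424.99 = 503.93 MPa

504 MPa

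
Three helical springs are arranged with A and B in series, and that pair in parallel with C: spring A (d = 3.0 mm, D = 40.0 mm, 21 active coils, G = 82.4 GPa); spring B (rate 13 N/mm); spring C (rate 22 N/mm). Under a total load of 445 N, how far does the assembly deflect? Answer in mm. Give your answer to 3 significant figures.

k_A = Gd⁴/(8D³N_a) = (82.4×10³)(3.0⁴)/(8·40.0³·21) = 0.62076 N/mm
Springs A,B series: k_AB = 1/(1/0.62076+1/13) = 0.59247 N/mm; parallel with C: k_eq = 0.59247+22 = 22.592 N/mm
δ = F/k_eq = 445/22.592 = 19.697 mm

19.7 mm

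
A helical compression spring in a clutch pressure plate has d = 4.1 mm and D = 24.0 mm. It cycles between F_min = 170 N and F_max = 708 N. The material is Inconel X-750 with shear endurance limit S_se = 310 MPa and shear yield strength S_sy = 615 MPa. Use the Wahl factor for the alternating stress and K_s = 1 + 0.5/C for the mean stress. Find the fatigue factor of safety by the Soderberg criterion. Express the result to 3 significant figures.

C = D/d = 24.0/4.1 = 5.8537; K_W = (4C−1)/(4C−4)+0.615/C = 1.2596; K_s = 1+0.5/C = 1.0854
F_a = (F_max−F_min)/2 = 269 N; F_m = (F_max+F_min)/2 = 439 N
τ_a = K_W·8F_aD/(πd³) = 1.2596 × 238.53 = 300.46 MPa
τ_m = K_s·8F_mD/(πd³) = 1.0854 × 389.28 = 422.53 MPa
Soderberg: 1/n_f = τ_a/S_se + τ_m/S_sy = 300.46/310 + 422.53/615 = 0.96921 + 0.68705 = 1.6563
n_f = 1/1.6563 = 0.6038

0.604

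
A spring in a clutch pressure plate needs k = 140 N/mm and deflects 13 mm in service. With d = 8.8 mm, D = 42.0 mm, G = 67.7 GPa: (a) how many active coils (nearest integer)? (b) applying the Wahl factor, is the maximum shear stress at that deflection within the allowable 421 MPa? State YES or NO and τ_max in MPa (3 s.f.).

(a) 5 coils; (b) YES, τ_max = 371 MPa

N_a = Gd⁴/(8D³k) = (67.7×10³)(8.8⁴)/(8·42.0³·140) = 4.893 → N_a = 5
Actual rate k = Gd⁴/(8D³·5) = 137 N/mm
Working load F = kδ = 137·13 = 1781 N
C = 42.0/8.8 = 4.7727; K_W = (4C−1)/(4C−4)+0.615/C = 1.3277
τ_max = K_W·8FD/(πd³) = 1.3277·279.51 = 371.09 MPa
τ_max ≤ 421 MPa → acceptable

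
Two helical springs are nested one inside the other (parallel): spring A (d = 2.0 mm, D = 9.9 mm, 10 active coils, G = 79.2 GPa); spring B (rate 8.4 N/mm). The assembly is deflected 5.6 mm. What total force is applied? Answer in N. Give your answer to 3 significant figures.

k_A = Gd⁴/(8D³N_a) = (79.2×10³)(2.0⁴)/(8·9.9³·10) = 16.325 N/mm
Parallel: k_eq = 16.325 + 8.4 = 24.725 N/mm
F = k_eq·δ = 24.725·5.6 = 138.46 N

138 N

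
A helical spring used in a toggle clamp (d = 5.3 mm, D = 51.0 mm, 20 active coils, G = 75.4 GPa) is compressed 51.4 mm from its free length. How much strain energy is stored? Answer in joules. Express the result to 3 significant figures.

k = Gd⁴/(8D³N_a) = (75.4×10³)(5.3⁴)/(8·51.0³·20) = 2.8031 N/mm
U = ½kδ² = 0.5 × 2.8031 × 51.4² = 3702.9 N·mm = 3.7029 J

3.70 J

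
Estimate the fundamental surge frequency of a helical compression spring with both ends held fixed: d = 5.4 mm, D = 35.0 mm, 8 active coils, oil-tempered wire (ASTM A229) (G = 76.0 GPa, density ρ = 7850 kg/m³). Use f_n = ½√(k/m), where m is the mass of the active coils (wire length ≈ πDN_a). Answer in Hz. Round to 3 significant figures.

193 Hz

k = Gd⁴/(8D³N_a) = (76.0×10³)(5.4⁴)/(8·35.0³·8) = 23.551 N/mm = 23551 N/m
Wire length L = πDN_a = π·35.0·8 = 879.65 mm
m = ρ·(πd²/4)·L = 7850 × 22.902×10⁻⁶ m² × 0.87965 m = 0.15814 kg
f_n = ½√(k/m) = 0.5·√(23551/0.15814) = 0.5·√(1.4892e+05) = 192.95 Hz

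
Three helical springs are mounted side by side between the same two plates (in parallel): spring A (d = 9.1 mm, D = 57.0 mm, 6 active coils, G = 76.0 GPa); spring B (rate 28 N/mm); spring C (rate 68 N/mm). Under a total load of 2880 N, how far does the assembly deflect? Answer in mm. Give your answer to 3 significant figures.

k_A = Gd⁴/(8D³N_a) = (76.0×10³)(9.1⁴)/(8·57.0³·6) = 58.629 N/mm
Parallel: k_eq = 58.629 + 28 + 68 = 154.63 N/mm
δ = F/k_eq = 2880/154.63 = 18.625 mm

18.6 mm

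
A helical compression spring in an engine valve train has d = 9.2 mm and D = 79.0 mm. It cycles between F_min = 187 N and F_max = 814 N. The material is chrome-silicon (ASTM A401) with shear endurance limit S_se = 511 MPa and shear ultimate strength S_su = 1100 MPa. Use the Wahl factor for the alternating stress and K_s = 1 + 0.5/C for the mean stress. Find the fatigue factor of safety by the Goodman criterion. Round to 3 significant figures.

3.23

C = D/d = 79.0/9.2 = 8.5870; K_W = (4C−1)/(4C−4)+0.615/C = 1.1705; K_s = 1+0.5/C = 1.0582
F_a = (F_max−F_min)/2 = 313.5 N; F_m = (F_max+F_min)/2 = 500.5 N
τ_a = K_W·8F_aD/(πd³) = 1.1705 × 80.992 = 94.799 MPa
τ_m = K_s·8F_mD/(πd³) = 1.0582 × 129.3 = 136.83 MPa
Goodman: 1/n_f = τ_a/S_se + τ_m/S_su = 94.799/511 + 136.83/1100 = 0.18552 + 0.12439 = 0.30991
n_f = 1/0.30991 = 3.227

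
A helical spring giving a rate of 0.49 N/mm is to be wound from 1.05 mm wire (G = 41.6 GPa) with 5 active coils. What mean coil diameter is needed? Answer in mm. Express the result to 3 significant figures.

D = (Gd⁴/(8N_a·k))^(1/3) = (41.6×10³·1.05⁴/(8·5·0.49))^(1/3)
  = (2579.85)^(1/3) = 13.7151 mm

13.7 mm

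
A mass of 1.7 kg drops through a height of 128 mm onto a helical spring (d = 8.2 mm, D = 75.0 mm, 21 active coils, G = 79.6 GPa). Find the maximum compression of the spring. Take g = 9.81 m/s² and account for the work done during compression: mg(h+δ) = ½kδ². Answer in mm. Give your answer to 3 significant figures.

k = Gd⁴/(8D³N_a) = (79.6×10³)(8.2⁴)/(8·75.0³·21) = 5.0778 N/mm
W = mg = 1.7 × 9.81 = 16.677 N
½kδ² − Wδ − Wh = 0 → δ = (W + √(W² + 2kWh))/k
δ = (16.677 + √(278.12 + 21678.7))/5.0778 = (16.677 + 148.18)/5.0778 = 32.466 mm

32.5 mm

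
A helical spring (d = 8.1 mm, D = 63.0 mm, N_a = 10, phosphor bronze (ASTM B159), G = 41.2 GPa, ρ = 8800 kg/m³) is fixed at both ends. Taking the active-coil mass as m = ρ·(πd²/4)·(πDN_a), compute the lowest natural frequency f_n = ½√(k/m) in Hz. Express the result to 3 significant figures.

k = Gd⁴/(8D³N_a) = (41.2×10³)(8.1⁴)/(8·63.0³·10) = 8.866 N/mm = 8866 N/m
Wire length L = πDN_a = π·63.0·10 = 1979.2 mm
m = ρ·(πd²/4)·L = 8800 × 51.53×10⁻⁶ m² × 1.9792 m = 0.8975 kg
f_n = ½√(k/m) = 0.5·√(8866/0.8975) = 0.5·√(9878.5) = 49.695 Hz

49.7 Hz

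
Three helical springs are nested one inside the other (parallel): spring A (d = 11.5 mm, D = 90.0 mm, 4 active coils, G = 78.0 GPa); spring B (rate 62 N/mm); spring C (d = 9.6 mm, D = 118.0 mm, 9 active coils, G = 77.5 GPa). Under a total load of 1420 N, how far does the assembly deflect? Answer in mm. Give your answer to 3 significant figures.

k_A = Gd⁴/(8D³N_a) = (78.0×10³)(11.5⁴)/(8·90.0³·4) = 58.48 N/mm
k_C = Gd⁴/(8D³N_a) = (77.5×10³)(9.6⁴)/(8·118.0³·9) = 5.5643 N/mm
Parallel: k_eq = 58.48 + 62 + 5.5643 = 126.04 N/mm
δ = F/k_eq = 1420/126.04 = 11.266 mm

11.3 mm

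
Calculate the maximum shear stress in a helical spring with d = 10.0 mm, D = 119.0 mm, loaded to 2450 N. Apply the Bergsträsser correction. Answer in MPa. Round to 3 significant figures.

Spring index C = D/d = 119.0/10.0 = 11.9000
K_B = (4C+2)/(4C−3) = 49.600/44.600 = 1.1121
τ₀ = 8FD/(πd³) = 8·2450·119.0/(π·10.0³) = 2.3324e+06/3141.6 = 742.43 MPa
τ_max = K·τ₀ = 1.1121 × 742.43 = 825.66 MPa

826 MPa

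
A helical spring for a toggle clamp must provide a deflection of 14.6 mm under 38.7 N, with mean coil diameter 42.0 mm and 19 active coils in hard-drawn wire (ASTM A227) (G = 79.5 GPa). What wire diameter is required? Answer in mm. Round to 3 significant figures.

4.40 mm

Required rate k = F/δ = 38.7/14.6 = 2.6507 N/mm
d = (8D³N_a·k / G)^(1/4) = (8·42.0³·19·2.6507 / (79.5×10³))^0.25
  = (375.48)^0.25 = 4.4020 mm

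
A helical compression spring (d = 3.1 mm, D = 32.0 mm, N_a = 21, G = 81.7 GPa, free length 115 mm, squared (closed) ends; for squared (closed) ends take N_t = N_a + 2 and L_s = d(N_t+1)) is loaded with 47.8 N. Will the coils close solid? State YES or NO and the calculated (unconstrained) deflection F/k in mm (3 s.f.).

k = Gd⁴/(8D³N_a) = (81.7×10³)(3.1⁴)/(8·32.0³·21) = 1.3706 N/mm
N_t = 23; L_s = 3.1·24 = 74.4 mm; δ_solid = L₀ − L_s = 115 − 74.4 = 40.6 mm
δ = F/k = 47.8/1.3706 = 34.875 mm
δ < δ_solid → spring does not go solid

NO, δ = 34.9 mm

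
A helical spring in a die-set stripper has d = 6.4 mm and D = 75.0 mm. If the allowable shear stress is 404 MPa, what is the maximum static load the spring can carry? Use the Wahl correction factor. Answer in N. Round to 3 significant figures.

C = D/d = 75.0/6.4 = 11.7188
K_W = (4C−1)/(4C−4) + 0.615/C = 45.875/42.875 + 0.0525 = 1.1225
τ_max = K·8FD/(πd³) → F_max = τ_allow·πd³/(8DK)
F_max = 404·π·6.4³/(8·75.0·1.1225) = 3.3271e+05/673.47 = 494.03 N

494 N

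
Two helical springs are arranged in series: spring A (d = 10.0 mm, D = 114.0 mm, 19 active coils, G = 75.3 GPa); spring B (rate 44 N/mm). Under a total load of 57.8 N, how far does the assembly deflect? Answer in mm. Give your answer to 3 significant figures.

k_A = Gd⁴/(8D³N_a) = (75.3×10³)(10.0⁴)/(8·114.0³·19) = 3.3438 N/mm
Series: 1/k_eq = 1/3.3438 + 1/44 = 0.32179; k_eq = 3.1076 N/mm
δ = F/k_eq = 57.8/3.1076 = 18.599 mm

18.6 mm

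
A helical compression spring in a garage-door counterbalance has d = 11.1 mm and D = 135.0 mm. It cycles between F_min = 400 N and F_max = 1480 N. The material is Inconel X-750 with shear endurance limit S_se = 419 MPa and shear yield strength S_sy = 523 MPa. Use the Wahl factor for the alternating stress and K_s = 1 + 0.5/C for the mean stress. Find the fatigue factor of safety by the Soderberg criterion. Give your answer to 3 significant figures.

1.20

C = D/d = 135.0/11.1 = 12.1622; K_W = (4C−1)/(4C−4)+0.615/C = 1.1178; K_s = 1+0.5/C = 1.0411
F_a = (F_max−F_min)/2 = 540 N; F_m = (F_max+F_min)/2 = 940 N
τ_a = K_W·8F_aD/(πd³) = 1.1178 × 135.74 = 151.72 MPa
τ_m = K_s·8F_mD/(πd³) = 1.0411 × 236.28 = 246 MPa
Soderberg: 1/n_f = τ_a/S_se + τ_m/S_sy = 151.72/419 + 246/523 = 0.36210 + 0.47036 = 0.83246
n_f = 1/0.83246 = 1.201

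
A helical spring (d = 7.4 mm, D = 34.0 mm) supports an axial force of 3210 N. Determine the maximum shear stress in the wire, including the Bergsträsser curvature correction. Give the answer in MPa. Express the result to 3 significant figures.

Spring index C = D/d = 34.0/7.4 = 4.5946
K_B = (4C+2)/(4C−3) = 20.378/15.378 = 1.3251
τ₀ = 8FD/(πd³) = 8·3210·34.0/(π·7.4³) = 873120/1273 = 685.85 MPa
τ_max = K·τ₀ = 1.3251 × 685.85 = 908.84 MPa

909 MPa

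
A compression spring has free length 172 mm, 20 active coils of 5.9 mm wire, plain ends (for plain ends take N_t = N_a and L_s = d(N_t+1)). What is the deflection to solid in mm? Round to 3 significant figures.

48.1 mm

N_t = 20; L_s = 5.9·21 = 123.9 mm
δ_solid = L₀ − L_s = 172 − 123.9 = 48.1 mm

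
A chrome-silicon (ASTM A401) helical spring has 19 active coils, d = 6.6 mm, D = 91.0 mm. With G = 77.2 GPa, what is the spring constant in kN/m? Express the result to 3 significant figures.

1.28 kN/m

k = Gd⁴/(8D³N_a) = (77.2×10³ × 6.6⁴) / (8 × 91.0³ × 19)
  = 1.46485e+08 / 1.14543e+08 = 1.2789 N/mm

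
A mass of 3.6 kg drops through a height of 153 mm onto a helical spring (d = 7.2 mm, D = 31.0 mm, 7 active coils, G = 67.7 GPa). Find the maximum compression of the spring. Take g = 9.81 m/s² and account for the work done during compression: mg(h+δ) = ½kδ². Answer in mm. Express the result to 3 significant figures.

k = Gd⁴/(8D³N_a) = (67.7×10³)(7.2⁴)/(8·31.0³·7) = 109.05 N/mm
W = mg = 3.6 × 9.81 = 35.316 N
½kδ² − Wδ − Wh = 0 → δ = (W + √(W² + 2kWh))/k
δ = (35.316 + √(1247.2 + 1.17852e+06))/109.05 = (35.316 + 1086.2)/109.05 = 10.284 mm

10.3 mm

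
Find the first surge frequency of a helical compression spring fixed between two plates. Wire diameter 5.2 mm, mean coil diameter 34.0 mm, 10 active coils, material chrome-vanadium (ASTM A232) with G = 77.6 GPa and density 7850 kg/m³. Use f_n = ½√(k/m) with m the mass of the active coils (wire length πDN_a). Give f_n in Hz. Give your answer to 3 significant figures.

159 Hz

k = Gd⁴/(8D³N_a) = (77.6×10³)(5.2⁴)/(8·34.0³·10) = 18.045 N/mm = 18045 N/m
Wire length L = πDN_a = π·34.0·10 = 1068.1 mm
m = ρ·(πd²/4)·L = 7850 × 21.237×10⁻⁶ m² × 1.0681 m = 0.17807 kg
f_n = ½√(k/m) = 0.5·√(18045/0.17807) = 0.5·√(1.0133e+05) = 159.16 Hz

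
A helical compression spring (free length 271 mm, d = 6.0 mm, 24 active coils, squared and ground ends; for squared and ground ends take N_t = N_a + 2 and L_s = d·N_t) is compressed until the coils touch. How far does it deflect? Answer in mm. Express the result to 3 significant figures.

115 mm

N_t = 26; L_s = 6.0·26 = 156 mm
δ_solid = L₀ − L_s = 271 − 156 = 115 mm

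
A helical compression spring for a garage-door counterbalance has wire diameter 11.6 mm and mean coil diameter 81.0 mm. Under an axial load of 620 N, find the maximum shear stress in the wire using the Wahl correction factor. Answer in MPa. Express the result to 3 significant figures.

99.4 MPa

Spring index C = D/d = 81.0/11.6 = 6.9828
K_W = (4C−1)/(4C−4) + 0.615/C = 26.931/23.931 + 0.0881 = 1.2134
τ₀ = 8FD/(πd³) = 8·620·81.0/(π·11.6³) = 401760/4903.7 = 81.93 MPa
τ_max = K·τ₀ = 1.2134 × 81.93 = 99.417 MPa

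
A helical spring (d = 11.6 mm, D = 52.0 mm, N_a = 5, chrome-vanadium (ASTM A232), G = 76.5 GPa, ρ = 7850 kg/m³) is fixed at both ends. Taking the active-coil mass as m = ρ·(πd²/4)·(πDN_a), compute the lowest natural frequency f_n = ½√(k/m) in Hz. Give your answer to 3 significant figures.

301 Hz

k = Gd⁴/(8D³N_a) = (76.5×10³)(11.6⁴)/(8·52.0³·5) = 246.28 N/mm = 2.4628e+05 N/m
Wire length L = πDN_a = π·52.0·5 = 816.81 mm
m = ρ·(πd²/4)·L = 7850 × 105.68×10⁻⁶ m² × 0.81681 m = 0.67764 kg
f_n = ½√(k/m) = 0.5·√(2.4628e+05/0.67764) = 0.5·√(3.6343e+05) = 301.43 Hz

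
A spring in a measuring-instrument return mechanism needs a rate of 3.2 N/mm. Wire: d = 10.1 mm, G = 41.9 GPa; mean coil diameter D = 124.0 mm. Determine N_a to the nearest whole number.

N_a = Gd⁴/(8D³k) = (41.9×10³ × 10.1⁴)/(8 × 124.0³ × 3.2)
    = 4.36013e+08 / 4.88096e+07 = 8.933 → 9 coils

9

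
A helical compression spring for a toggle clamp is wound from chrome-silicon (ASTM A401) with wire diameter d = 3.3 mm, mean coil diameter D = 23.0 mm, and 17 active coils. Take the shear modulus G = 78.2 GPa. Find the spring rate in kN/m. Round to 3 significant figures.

k = Gd⁴/(8D³N_a) = (78.2×10³ × 3.3⁴) / (8 × 23.0³ × 17)
  = 9.2739e+06 / 1.65471e+06 = 5.6045 N/mm

5.60 kN/m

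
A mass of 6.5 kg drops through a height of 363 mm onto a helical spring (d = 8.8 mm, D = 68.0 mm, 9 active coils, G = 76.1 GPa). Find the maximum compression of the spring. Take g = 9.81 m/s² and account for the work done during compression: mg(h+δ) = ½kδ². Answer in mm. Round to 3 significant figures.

k = Gd⁴/(8D³N_a) = (76.1×10³)(8.8⁴)/(8·68.0³·9) = 20.158 N/mm
W = mg = 6.5 × 9.81 = 63.765 N
½kδ² − Wδ − Wh = 0 → δ = (W + √(W² + 2kWh))/k
δ = (63.765 + √(4066 + 933201))/20.158 = (63.765 + 968.13)/20.158 = 51.189 mm

51.2 mm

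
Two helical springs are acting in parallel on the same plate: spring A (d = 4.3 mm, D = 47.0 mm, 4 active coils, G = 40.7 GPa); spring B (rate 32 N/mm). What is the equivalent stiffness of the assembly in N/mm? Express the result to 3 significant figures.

36.2 N/mm

k_A = Gd⁴/(8D³N_a) = (40.7×10³)(4.3⁴)/(8·47.0³·4) = 4.1882 N/mm
Parallel: k_eq = 4.1882 + 32 = 36.188 N/mm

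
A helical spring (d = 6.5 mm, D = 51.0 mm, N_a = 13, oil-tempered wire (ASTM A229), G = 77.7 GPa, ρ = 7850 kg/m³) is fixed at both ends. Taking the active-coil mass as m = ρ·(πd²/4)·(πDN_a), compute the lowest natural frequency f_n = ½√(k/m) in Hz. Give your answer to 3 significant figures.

68.1 Hz

k = Gd⁴/(8D³N_a) = (77.7×10³)(6.5⁴)/(8·51.0³·13) = 10.054 N/mm = 10054 N/m
Wire length L = πDN_a = π·51.0·13 = 2082.9 mm
m = ρ·(πd²/4)·L = 7850 × 33.183×10⁻⁶ m² × 2.0829 m = 0.54256 kg
f_n = ½√(k/m) = 0.5·√(10054/0.54256) = 0.5·√(18530) = 68.063 Hz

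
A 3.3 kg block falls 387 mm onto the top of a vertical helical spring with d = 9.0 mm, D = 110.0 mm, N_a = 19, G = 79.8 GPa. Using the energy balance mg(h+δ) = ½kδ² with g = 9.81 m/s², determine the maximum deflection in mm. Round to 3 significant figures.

112 mm

k = Gd⁴/(8D³N_a) = (79.8×10³)(9.0⁴)/(8·110.0³·19) = 2.5879 N/mm
W = mg = 3.3 × 9.81 = 32.373 N
½kδ² − Wδ − Wh = 0 → δ = (W + √(W² + 2kWh))/k
δ = (32.373 + √(1048 + 64844.8))/2.5879 = (32.373 + 256.7)/2.5879 = 111.7 mm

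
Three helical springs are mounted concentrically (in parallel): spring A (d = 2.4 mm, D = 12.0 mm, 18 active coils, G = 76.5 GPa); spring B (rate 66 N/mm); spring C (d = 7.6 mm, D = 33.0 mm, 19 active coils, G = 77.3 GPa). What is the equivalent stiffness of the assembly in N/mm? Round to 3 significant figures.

k_A = Gd⁴/(8D³N_a) = (76.5×10³)(2.4⁴)/(8·12.0³·18) = 10.2 N/mm
k_C = Gd⁴/(8D³N_a) = (77.3×10³)(7.6⁴)/(8·33.0³·19) = 47.212 N/mm
Parallel: k_eq = 10.2 + 66 + 47.212 = 123.41 N/mm

123 N/mm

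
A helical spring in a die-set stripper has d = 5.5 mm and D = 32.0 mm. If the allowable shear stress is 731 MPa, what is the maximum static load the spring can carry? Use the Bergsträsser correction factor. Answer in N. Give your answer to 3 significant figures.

1200 N

C = D/d = 32.0/5.5 = 5.8182
K_B = (4C+2)/(4C−3) = 25.273/20.273 = 1.2466
τ_max = K·8FD/(πd³) → F_max = τ_allow·πd³/(8DK)
F_max = 731·π·5.5³/(8·32.0·1.2466) = 3.8208e+05/319.14 = 1197.2 N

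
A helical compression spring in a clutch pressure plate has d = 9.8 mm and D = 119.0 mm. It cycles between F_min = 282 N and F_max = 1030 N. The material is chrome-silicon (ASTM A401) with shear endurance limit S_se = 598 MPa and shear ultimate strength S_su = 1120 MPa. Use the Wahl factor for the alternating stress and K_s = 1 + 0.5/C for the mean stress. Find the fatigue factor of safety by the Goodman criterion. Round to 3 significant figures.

2.37

C = D/d = 119.0/9.8 = 12.1429; K_W = (4C−1)/(4C−4)+0.615/C = 1.1180; K_s = 1+0.5/C = 1.0412
F_a = (F_max−F_min)/2 = 374 N; F_m = (F_max+F_min)/2 = 656 N
τ_a = K_W·8F_aD/(πd³) = 1.1180 × 120.41 = 134.62 MPa
τ_m = K_s·8F_mD/(πd³) = 1.0412 × 211.21 = 219.91 MPa
Goodman: 1/n_f = τ_a/S_se + τ_m/S_su = 134.62/598 + 219.91/1120 = 0.22511 + 0.19634 = 0.42146
n_f = 1/0.42146 = 2.373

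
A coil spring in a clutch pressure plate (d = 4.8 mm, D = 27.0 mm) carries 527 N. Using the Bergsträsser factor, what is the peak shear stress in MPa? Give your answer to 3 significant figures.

Spring index C = D/d = 27.0/4.8 = 5.6250
K_B = (4C+2)/(4C−3) = 24.500/19.500 = 1.2564
τ₀ = 8FD/(πd³) = 8·527·27.0/(π·4.8³) = 113832/347.44 = 327.64 MPa
τ_max = K·τ₀ = 1.2564 × 327.64 = 411.64 MPa

412 MPa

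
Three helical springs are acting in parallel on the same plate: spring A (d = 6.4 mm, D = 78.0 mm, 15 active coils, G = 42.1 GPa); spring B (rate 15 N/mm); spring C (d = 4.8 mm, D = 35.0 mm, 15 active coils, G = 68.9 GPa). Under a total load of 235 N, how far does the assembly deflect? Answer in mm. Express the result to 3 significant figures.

k_A = Gd⁴/(8D³N_a) = (42.1×10³)(6.4⁴)/(8·78.0³·15) = 1.2403 N/mm
k_C = Gd⁴/(8D³N_a) = (68.9×10³)(4.8⁴)/(8·35.0³·15) = 7.1088 N/mm
Parallel: k_eq = 1.2403 + 15 + 7.1088 = 23.349 N/mm
δ = F/k_eq = 235/23.349 = 10.065 mm

10.1 mm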